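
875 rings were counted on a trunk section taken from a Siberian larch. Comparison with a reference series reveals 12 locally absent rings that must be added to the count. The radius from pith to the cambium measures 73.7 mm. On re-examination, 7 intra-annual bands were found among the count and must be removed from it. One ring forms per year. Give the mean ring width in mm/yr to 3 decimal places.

Adjusted count: 875 − 7 + 12 = 880 rings.
73.7 mm over 880 years gives 73.7 / 880 ≈ 0.084 mm/yr.

0.084 mm/yr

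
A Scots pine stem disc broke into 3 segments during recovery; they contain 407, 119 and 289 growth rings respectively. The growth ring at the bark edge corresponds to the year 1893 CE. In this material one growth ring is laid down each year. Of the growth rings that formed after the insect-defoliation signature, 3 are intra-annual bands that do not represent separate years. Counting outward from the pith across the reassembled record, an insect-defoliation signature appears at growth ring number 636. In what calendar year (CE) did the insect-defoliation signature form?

Total growth rings = 407 + 119 + 289 = 815.
The insect-defoliation signature sits at growth ring 636 from the pith, so 815 − 636 = 179 growth rings formed after it.
Removing the 3 false growth rings leaves 179 − 3 = 176 true growth rings beyond the insect-defoliation signature.
1893 − 176 = 1717 CE.

1717 CE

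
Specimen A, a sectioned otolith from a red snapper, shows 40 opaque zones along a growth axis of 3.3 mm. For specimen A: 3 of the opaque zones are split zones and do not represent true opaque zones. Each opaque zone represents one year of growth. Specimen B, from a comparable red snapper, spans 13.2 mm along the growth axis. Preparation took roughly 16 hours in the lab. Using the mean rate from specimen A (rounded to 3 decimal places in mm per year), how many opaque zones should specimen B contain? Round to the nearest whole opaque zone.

148 opaque zones

Specimen A: adjusted count: 40 − 3 = 37 opaque zones.
A: Extension rate ≈ 3.3 / 37 = 0.089 mm/year.
For B, 13.2 / 0.089 = 148.31 years ≈ 148 opaque zones.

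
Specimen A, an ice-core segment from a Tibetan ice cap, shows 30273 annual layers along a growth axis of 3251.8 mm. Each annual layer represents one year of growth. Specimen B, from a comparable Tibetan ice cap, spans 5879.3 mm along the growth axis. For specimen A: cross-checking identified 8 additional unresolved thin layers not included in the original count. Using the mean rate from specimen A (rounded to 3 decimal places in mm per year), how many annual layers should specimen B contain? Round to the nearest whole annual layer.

54947 annual layers

Specimen A: after corrections the count is 30273 + 8 = 30281 annual layers.
A: Mean rate = 3251.8 mm / 30281 years ≈ 0.107 mm per year.
B spans 5879.3 / 0.107 = 54946.73 years ≈ 54947 annual layers.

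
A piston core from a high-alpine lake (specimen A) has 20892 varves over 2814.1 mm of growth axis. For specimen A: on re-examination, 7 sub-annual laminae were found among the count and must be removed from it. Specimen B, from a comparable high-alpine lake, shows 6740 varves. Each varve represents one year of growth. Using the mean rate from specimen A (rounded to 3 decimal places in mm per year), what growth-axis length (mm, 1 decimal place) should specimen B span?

909.9 mm

Specimen A: true varve count = 20892 − 7 = 20885.
A: Mean rate = 2814.1 mm / 20885 years ≈ 0.135 mm per year.
B's length ≈ 0.135 × 6740 = 909.9 mm.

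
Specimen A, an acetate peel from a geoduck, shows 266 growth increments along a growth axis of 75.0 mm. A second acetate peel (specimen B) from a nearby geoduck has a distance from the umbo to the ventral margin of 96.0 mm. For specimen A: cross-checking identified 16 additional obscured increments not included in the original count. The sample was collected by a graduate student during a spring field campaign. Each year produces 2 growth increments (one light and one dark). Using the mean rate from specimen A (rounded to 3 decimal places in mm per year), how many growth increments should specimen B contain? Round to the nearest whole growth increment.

Specimen A: adjusted count: 266 + 16 = 282 growth increments.
Specimen A: with 2 growth increments per year, 282 / 2 = 141 years.
A: Mean rate = 75.0 mm / 141 years ≈ 0.532 mm per year.
Specimen B: 96.0 mm / 0.532 mm per year = 180.45 years; at 2 growth increments per year that is 180.45 × 2 ≈ 361 growth increments.

361 growth increments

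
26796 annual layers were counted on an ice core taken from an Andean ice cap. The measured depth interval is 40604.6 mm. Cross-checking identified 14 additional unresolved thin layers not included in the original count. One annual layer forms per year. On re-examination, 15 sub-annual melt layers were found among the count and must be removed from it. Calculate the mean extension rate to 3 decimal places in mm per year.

Correcting the raw count gives 26796 − 15 + 14 = 26795 true annual layers.
Mean rate = 40604.6 mm / 26795 years ≈ 1.515 mm per year.

1.515 mm per year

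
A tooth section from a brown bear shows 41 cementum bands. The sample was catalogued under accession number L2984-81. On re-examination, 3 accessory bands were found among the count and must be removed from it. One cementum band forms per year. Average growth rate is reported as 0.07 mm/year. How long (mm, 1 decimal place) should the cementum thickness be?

2.7 mm

After corrections the count is 41 − 3 = 38 cementum bands.
Length ≈ 0.07 × 38 = 2.7 mm.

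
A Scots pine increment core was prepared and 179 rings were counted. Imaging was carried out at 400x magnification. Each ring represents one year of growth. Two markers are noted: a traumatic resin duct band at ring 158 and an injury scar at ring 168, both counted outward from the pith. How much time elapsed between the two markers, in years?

168 − 158 = 10 rings lie between the two events.
At one ring per year, 10 years elapsed between them.

10 years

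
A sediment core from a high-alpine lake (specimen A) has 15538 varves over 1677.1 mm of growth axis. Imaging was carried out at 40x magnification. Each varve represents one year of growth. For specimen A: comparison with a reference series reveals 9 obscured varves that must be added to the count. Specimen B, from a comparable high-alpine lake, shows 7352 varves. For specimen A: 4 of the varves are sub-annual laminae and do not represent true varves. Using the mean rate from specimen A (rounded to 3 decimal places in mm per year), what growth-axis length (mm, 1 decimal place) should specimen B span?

Specimen A: after corrections the count is 15538 − 4 + 9 = 15543 varves.
A: 1677.1 mm over 15543 years gives 1677.1 / 15543 ≈ 0.108 mm per year.
Length of B = 0.108 × 7352 = 794.0 mm.

794.0 mm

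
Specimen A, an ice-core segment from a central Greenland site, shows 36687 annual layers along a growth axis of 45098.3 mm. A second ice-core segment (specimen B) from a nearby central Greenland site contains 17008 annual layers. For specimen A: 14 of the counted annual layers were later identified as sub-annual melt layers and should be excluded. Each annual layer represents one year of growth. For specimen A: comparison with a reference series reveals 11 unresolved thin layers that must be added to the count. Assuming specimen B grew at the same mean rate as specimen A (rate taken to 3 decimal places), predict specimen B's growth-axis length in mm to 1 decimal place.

Specimen A: correcting the raw count gives 36687 − 14 + 11 = 36684 true annual layers.
A: Mean rate = 45098.3 mm / 36684 years ≈ 1.229 mm/yr.
Length of B = 1.229 × 17008 = 20902.8 mm.

20902.8 mm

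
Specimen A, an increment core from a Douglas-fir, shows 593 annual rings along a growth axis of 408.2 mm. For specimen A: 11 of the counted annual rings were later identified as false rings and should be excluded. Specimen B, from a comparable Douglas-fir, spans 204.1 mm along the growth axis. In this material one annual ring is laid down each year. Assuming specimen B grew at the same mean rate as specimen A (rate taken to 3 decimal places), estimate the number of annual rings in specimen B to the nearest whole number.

291 annual rings

Specimen A: adjusted count: 593 − 11 = 582 annual rings.
A: 408.2 mm over 582 years gives 408.2 / 582 ≈ 0.701 mm/yr.
Specimen B: 204.1 mm / 0.701 mm per year = 291.16 years ≈ 291 annual rings.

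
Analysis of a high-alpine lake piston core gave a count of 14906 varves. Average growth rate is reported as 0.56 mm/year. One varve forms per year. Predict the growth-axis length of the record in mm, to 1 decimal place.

The record spans 14906 years at 0.56 mm per year.
14906 years at 0.56 mm/year gives 0.56 × 14906 = 8347.4 mm.

8347.4 mm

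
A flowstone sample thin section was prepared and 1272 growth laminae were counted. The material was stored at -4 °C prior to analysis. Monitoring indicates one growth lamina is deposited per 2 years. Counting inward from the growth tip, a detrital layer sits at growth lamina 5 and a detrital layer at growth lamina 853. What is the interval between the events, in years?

The two markers are separated by 853 − 5 = 848 growth laminae.
848 growth laminae at 2 years each span 848 × 2 = 1696 years.

1696 yr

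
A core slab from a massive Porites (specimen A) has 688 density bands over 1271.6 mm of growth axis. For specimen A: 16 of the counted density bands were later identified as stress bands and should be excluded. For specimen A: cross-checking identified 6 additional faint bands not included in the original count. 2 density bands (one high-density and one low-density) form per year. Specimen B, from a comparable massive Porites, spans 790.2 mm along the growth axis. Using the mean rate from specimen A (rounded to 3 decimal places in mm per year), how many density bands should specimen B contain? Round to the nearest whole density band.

Specimen A: after corrections the count is 688 − 16 + 6 = 678 density bands.
Specimen A: dividing by 2 density bands per year: 678 / 2 = 339 years.
A: 1271.6 mm over 339 years gives 1271.6 / 339 ≈ 3.751 mm per year.
For B, 790.2 / 3.751 = 210.66 years; at 2 density bands per year that is 210.66 × 2 ≈ 421 density bands.

421 density bands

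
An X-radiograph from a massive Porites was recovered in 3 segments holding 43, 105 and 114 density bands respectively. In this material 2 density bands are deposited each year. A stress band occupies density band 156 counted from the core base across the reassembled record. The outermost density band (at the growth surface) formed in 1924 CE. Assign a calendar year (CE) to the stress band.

1871 CE

Total density bands = 43 + 105 + 114 = 262.
Between density band 156 and the growth surface there are 262 − 156 = 106 density bands.
106 density bands at 2 per year is 106 / 2 = 53 years.
Counting back 53 years from 1924 CE places the stress band in 1924 − 53 = 1871 CE.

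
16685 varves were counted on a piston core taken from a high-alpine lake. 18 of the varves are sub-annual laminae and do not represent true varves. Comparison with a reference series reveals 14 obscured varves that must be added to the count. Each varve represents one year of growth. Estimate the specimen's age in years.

16681 years

True varve count = 16685 − 18 + 14 = 16681.
At one varve per year, that is 16681 years.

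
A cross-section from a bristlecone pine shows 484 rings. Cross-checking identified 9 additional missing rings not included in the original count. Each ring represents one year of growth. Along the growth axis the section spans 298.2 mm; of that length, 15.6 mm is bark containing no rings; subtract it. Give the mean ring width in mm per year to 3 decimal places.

True ring count = 484 + 9 = 493.
The growth record spans 298.2 − 15.6 = 282.6 mm.
Mean rate = 282.6 mm / 493 years ≈ 0.573 mm per year.

0.573 mm per year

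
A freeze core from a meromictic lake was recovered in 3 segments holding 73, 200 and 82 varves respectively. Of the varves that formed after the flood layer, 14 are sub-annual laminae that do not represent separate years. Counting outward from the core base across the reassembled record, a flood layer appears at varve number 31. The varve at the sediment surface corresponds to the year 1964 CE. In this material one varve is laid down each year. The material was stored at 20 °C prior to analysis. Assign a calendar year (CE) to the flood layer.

1654 CE

Total varves = 73 + 200 + 82 = 355.
355 − 31 = 324 varves lie beyond the flood layer toward the sediment surface.
Removing the 14 false varves leaves 324 − 14 = 310 true varves beyond the flood layer.
1964 − 310 = 1654 CE.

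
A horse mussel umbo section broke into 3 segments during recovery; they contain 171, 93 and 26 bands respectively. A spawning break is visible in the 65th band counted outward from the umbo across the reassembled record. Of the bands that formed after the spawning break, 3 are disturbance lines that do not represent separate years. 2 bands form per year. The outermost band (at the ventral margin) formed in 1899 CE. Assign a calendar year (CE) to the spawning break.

Total bands = 171 + 93 + 26 = 290.
290 − 65 = 225 bands lie beyond the spawning break toward the ventral margin.
225 − 3 false = 222 true bands after the spawning break.
With 2 bands per year, 222 / 2 = 111 years.
1899 − 111 = 1788 CE.

1788 CE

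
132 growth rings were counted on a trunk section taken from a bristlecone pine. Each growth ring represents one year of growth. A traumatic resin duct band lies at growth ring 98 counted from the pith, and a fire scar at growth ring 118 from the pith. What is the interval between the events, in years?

The two markers are separated by 118 − 98 = 20 growth rings.
One growth ring per year makes the interval 20 years.

20 years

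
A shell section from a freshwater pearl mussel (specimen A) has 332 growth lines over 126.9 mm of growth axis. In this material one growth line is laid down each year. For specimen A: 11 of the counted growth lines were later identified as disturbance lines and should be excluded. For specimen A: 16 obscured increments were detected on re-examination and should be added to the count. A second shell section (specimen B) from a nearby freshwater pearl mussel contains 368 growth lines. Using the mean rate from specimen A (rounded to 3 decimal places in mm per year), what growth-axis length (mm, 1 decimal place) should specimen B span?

138.7 mm

Specimen A: correcting the raw count gives 332 − 11 + 16 = 337 true growth lines.
A: Extension rate ≈ 126.9 / 337 = 0.377 mm per year.
B's length ≈ 0.377 × 368 = 138.7 mm.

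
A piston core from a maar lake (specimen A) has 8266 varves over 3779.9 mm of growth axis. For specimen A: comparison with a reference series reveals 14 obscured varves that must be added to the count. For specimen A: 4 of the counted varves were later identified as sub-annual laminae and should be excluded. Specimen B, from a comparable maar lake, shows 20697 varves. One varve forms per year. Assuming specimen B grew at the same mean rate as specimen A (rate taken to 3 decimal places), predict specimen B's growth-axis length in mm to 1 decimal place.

Specimen A: after corrections the count is 8266 − 4 + 14 = 8276 varves.
A: 3779.9 mm over 8276 years gives 3779.9 / 8276 ≈ 0.457 mm per year.
For B, 0.457 mm/year × 20697 years = 9458.5 mm.

9458.5 mm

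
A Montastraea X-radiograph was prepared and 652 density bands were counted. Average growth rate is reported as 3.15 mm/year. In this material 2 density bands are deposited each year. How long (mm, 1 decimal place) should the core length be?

Dividing by 2 density bands per year: 652 / 2 = 326 years.
326 years at 3.15 mm/year gives 3.15 × 326 = 1026.9 mm.

1026.9 mm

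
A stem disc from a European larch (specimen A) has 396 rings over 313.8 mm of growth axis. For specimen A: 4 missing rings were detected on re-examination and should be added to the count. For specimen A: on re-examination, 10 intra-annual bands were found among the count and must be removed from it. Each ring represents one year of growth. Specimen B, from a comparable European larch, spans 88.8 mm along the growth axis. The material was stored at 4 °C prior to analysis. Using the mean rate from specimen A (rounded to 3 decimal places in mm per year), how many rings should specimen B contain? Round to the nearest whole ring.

110 rings

Specimen A: after corrections the count is 396 − 10 + 4 = 390 rings.
A: Mean rate = 313.8 mm / 390 years ≈ 0.805 mm/year.
B spans 88.8 / 0.805 = 110.31 years ≈ 110 rings.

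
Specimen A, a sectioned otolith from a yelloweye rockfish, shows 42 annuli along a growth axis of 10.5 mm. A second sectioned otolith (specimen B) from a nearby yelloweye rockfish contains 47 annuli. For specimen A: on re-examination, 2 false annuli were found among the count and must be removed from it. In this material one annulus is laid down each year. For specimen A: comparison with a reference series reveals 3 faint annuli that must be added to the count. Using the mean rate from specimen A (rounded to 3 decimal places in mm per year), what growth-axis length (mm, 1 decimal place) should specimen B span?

11.5 mm

Specimen A: true annulus count = 42 − 2 + 3 = 43.
A: Mean rate = 10.5 mm / 43 years ≈ 0.244 mm/yr.
B's length ≈ 0.244 × 47 = 11.5 mm.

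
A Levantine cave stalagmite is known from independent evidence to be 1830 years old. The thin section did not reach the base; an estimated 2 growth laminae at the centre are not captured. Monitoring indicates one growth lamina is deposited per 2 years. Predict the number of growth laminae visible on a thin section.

One growth lamina every 2 years means 1830 / 2 = 915 growth laminae.
Subtracting the 2 growth laminae not captured gives 915 − 2 = 913 growth laminae in the record.

913 growth laminae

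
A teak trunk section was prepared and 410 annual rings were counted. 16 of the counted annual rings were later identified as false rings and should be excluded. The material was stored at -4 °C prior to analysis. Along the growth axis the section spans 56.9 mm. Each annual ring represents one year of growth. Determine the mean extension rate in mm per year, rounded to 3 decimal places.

After corrections the count is 410 − 16 = 394 annual rings.
Extension rate ≈ 56.9 / 394 = 0.144 mm per year.

0.144 mm per year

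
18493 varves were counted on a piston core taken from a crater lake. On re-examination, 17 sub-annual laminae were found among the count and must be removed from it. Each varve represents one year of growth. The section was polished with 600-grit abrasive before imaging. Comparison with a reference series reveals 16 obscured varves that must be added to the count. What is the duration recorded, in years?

18492 yr

Adjusted count: 18493 − 17 + 16 = 18492 varves.
One varve per year makes the duration 18492 years.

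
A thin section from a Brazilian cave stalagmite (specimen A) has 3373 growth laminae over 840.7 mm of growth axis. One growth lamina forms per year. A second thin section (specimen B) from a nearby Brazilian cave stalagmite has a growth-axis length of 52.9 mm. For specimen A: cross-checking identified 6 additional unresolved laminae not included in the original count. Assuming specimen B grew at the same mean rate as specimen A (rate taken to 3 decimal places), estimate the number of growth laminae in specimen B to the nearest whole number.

212 growth laminae

Specimen A: true growth lamina count = 3373 + 6 = 3379.
A: Extension rate ≈ 840.7 / 3379 = 0.249 mm per year.
Specimen B: 52.9 mm / 0.249 mm per year = 212.45 years ≈ 212 growth laminae.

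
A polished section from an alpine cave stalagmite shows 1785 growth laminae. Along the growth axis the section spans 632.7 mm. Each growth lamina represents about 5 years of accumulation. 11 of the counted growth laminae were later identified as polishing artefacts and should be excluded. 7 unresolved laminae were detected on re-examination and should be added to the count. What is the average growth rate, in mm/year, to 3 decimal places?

0.071 mm/year

After corrections the count is 1785 − 11 + 7 = 1781 growth laminae.
At 5 years per growth lamina, 1781 × 5 = 8905 years.
632.7 mm over 8905 years gives 632.7 / 8905 ≈ 0.071 mm/year.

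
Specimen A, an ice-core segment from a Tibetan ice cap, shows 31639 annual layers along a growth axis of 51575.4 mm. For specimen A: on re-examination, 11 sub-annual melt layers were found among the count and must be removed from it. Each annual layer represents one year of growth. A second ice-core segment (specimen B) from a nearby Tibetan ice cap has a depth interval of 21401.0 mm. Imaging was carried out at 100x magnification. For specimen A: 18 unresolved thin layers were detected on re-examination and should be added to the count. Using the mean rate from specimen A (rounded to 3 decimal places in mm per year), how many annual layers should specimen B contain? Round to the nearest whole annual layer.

13129 annual layers

Specimen A: correcting the raw count gives 31639 − 11 + 18 = 31646 true annual layers.
A: Extension rate ≈ 51575.4 / 31646 = 1.630 mm/year.
Specimen B: 21401.0 mm / 1.630 mm per year = 13129.45 years ≈ 13129 annual layers.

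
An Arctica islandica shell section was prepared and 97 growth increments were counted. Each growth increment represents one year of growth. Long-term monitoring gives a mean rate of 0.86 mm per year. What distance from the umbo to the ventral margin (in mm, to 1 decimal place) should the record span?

83.4 mm

97 years of growth are recorded.
Predicted length = 0.86 mm/year × 97 years = 83.4 mm.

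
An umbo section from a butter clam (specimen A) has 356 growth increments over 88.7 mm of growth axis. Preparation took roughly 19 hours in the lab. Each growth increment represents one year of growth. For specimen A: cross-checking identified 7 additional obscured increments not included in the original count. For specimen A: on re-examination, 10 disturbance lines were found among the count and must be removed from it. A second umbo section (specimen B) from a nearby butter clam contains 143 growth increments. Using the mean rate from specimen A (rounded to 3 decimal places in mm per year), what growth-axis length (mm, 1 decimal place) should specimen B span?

Specimen A: adjusted count: 356 − 10 + 7 = 353 growth increments.
A: Mean rate = 88.7 mm / 353 years ≈ 0.251 mm/year.
B's length ≈ 0.251 × 143 = 35.9 mm.

35.9 mm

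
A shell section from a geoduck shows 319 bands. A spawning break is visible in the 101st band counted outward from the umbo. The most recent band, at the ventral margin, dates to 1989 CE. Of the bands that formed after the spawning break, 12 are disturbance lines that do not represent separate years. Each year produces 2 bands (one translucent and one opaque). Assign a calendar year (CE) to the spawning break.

Between band 101 and the ventral margin there are 319 − 101 = 218 bands.
Removing the 12 false bands leaves 218 − 12 = 206 true bands beyond the spawning break.
Dividing by 2 bands per year: 206 / 2 = 103 years.
1989 − 103 = 1886 CE.

1886 CE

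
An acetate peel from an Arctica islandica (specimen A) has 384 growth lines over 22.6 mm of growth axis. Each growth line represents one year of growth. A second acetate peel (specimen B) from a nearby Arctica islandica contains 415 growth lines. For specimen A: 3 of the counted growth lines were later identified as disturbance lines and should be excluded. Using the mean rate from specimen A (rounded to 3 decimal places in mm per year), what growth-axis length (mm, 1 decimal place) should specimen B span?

Specimen A: true growth line count = 384 − 3 = 381.
A: 22.6 mm over 381 years gives 22.6 / 381 ≈ 0.059 mm per year.
For B, 0.059 mm/year × 415 years = 24.5 mm.

24.5 mm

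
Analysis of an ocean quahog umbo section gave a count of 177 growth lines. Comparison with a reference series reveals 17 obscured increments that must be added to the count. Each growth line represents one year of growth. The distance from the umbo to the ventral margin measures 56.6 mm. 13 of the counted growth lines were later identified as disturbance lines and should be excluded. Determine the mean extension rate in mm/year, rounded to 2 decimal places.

True growth line count = 177 − 13 + 17 = 181.
Extension rate ≈ 56.6 / 181 = 0.31 mm/year.

0.31 mm/year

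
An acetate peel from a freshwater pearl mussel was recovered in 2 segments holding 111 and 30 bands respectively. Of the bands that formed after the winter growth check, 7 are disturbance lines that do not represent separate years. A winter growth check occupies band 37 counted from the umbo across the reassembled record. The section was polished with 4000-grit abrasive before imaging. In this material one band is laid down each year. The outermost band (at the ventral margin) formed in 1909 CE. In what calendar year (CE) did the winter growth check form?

1812 CE

Total bands = 111 + 30 = 141.
Between band 37 and the ventral margin there are 141 − 37 = 104 bands.
Removing the 7 false bands leaves 104 − 7 = 97 true bands beyond the winter growth check.
The band at the ventral margin is 1909 CE, so the winter growth check dates to 1909 − 97 = 1812 CE.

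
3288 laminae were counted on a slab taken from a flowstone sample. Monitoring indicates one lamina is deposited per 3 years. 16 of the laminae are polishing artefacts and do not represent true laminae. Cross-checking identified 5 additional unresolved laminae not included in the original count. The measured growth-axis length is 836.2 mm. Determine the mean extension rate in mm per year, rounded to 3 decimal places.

0.085 mm per year

True lamina count = 3288 − 16 + 5 = 3277.
Multiplying by 3 years per lamina: 3277 × 3 = 9831 years.
Extension rate ≈ 836.2 / 9831 = 0.085 mm per year.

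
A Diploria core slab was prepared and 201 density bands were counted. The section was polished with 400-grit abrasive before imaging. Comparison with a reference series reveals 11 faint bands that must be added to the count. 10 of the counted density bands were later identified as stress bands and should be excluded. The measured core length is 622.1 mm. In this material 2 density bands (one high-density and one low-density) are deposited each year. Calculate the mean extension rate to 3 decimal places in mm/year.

6.159 mm/year

After corrections the count is 201 − 10 + 11 = 202 density bands.
Dividing by 2 density bands per year: 202 / 2 = 101 years.
622.1 mm over 101 years gives 622.1 / 101 ≈ 6.159 mm/year.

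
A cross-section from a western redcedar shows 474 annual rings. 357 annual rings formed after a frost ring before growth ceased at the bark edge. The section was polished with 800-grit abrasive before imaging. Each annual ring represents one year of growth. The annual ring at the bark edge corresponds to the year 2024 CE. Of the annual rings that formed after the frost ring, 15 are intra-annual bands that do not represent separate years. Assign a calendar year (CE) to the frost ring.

1682 CE

357 annual rings formed after the frost ring.
357 − 15 false = 342 true annual rings after the frost ring.
Counting back 342 years from 2024 CE places the frost ring in 2024 − 342 = 1682 CE.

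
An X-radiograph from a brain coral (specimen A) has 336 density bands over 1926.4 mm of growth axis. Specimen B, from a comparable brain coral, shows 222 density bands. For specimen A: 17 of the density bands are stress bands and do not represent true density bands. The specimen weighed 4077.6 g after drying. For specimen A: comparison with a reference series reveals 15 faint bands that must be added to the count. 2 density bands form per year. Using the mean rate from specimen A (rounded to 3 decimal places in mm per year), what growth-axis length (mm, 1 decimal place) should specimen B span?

1280.4 mm

Specimen A: true density band count = 336 − 17 + 15 = 334.
Specimen A: with 2 density bands per year, 334 / 2 = 167 years.
A: 1926.4 mm over 167 years gives 1926.4 / 167 ≈ 11.535 mm per year.
Specimen B: with 2 density bands per year, 222 / 2 = 111 years. B's length ≈ 11.535 × 111 = 1280.4 mm.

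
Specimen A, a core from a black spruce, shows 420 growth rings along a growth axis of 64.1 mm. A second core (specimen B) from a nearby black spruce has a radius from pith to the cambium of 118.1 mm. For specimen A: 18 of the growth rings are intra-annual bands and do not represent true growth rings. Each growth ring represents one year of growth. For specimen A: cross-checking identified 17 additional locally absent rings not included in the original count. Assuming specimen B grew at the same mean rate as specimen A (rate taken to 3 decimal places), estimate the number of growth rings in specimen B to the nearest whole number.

Specimen A: adjusted count: 420 − 18 + 17 = 419 growth rings.
A: Extension rate ≈ 64.1 / 419 = 0.153 mm per year.
Specimen B: 118.1 mm / 0.153 mm per year = 771.90 years ≈ 772 growth rings.

772 growth rings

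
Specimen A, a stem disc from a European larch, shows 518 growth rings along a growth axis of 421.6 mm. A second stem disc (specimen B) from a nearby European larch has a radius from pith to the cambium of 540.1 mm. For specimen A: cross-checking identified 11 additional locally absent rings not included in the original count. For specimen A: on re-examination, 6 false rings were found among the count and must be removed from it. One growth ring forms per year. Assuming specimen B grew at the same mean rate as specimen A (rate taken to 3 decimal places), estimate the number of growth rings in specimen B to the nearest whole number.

670 growth rings

Specimen A: after corrections the count is 518 − 6 + 11 = 523 growth rings.
A: 421.6 mm over 523 years gives 421.6 / 523 ≈ 0.806 mm/yr.
Specimen B: 540.1 mm / 0.806 mm per year = 670.10 years ≈ 670 growth rings.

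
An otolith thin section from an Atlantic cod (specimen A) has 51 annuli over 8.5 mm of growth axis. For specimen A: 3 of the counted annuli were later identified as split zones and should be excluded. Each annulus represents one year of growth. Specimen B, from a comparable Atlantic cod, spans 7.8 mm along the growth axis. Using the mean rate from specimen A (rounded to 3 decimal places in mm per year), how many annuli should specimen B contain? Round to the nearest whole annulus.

44 annuli

Specimen A: true annulus count = 51 − 3 = 48.
A: Mean rate = 8.5 mm / 48 years ≈ 0.177 mm/yr.
B spans 7.8 / 0.177 = 44.07 years ≈ 44 annuli.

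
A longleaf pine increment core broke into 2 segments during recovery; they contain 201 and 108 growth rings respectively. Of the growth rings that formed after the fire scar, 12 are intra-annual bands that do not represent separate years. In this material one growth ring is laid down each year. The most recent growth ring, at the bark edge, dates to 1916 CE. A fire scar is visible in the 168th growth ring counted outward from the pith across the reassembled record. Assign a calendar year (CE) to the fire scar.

1787 CE

Total growth rings = 201 + 108 = 309.
The fire scar sits at growth ring 168 from the pith, so 309 − 168 = 141 growth rings formed after it.
Removing the 12 false growth rings leaves 141 − 12 = 129 true growth rings beyond the fire scar.
Counting back 129 years from 1916 CE places the fire scar in 1916 − 129 = 1787 CE.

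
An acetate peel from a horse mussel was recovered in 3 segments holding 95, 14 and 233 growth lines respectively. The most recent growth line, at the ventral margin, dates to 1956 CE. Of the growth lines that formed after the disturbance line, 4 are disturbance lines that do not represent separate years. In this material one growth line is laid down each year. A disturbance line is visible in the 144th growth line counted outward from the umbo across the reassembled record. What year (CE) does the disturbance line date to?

1762 CE

Total growth lines = 95 + 14 + 233 = 342.
Between growth line 144 and the ventral margin there are 342 − 144 = 198 growth lines.
198 − 4 false = 194 true growth lines after the disturbance line.
1956 − 194 = 1762 CE.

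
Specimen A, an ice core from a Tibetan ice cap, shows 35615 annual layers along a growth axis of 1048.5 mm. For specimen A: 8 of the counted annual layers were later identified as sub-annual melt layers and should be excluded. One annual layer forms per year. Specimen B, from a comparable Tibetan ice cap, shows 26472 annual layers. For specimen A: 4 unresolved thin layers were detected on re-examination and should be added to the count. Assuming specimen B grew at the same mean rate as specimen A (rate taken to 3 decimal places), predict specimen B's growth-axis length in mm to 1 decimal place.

767.7 mm

Specimen A: true annual layer count = 35615 − 8 + 4 = 35611.
A: Mean rate = 1048.5 mm / 35611 years ≈ 0.029 mm/yr.
Length of B = 0.029 × 26472 = 767.7 mm.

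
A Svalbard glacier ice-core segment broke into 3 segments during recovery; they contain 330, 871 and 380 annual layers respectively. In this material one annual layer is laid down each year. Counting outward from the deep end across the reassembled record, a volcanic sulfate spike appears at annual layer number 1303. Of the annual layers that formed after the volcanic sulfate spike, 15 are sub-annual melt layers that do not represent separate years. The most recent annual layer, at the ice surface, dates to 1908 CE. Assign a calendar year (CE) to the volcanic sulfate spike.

Total annual layers = 330 + 871 + 380 = 1581.
The volcanic sulfate spike sits at annual layer 1303 from the deep end, so 1581 − 1303 = 278 annual layers formed after it.
Removing the 15 false annual layers leaves 278 − 15 = 263 true annual layers beyond the volcanic sulfate spike.
1908 − 263 = 1645 CE.

1645 CE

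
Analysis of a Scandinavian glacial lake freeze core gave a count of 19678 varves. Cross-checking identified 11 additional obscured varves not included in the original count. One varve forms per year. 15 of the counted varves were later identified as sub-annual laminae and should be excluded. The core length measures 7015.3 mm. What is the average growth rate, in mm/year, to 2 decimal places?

0.36 mm/year

After corrections the count is 19678 − 15 + 11 = 19674 varves.
Extension rate ≈ 7015.3 / 19674 = 0.36 mm/year.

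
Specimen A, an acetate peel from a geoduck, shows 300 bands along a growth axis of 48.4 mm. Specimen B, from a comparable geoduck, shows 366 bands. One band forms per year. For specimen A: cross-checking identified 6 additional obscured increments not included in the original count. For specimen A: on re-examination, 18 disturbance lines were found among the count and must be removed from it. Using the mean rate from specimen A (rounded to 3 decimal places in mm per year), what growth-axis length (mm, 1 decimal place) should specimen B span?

61.5 mm

Specimen A: true band count = 300 − 18 + 6 = 288.
A: 48.4 mm over 288 years gives 48.4 / 288 ≈ 0.168 mm/yr.
B's length ≈ 0.168 × 366 = 61.5 mm.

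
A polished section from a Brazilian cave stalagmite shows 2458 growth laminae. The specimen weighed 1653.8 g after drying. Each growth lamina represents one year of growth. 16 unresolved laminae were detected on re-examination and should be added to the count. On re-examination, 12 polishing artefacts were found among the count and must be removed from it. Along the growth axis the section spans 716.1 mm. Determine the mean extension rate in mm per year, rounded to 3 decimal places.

True growth lamina count = 2458 − 12 + 16 = 2462.
716.1 mm over 2462 years gives 716.1 / 2462 ≈ 0.291 mm per year.

0.291 mm per year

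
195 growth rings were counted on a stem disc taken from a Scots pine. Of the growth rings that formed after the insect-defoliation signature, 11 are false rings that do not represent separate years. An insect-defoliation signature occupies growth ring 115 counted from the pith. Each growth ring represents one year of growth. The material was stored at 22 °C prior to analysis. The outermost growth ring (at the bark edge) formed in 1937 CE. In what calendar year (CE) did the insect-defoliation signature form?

Between growth ring 115 and the bark edge there are 195 − 115 = 80 growth rings.
80 − 11 false = 69 true growth rings after the insect-defoliation signature.
The growth ring at the bark edge is 1937 CE, so the insect-defoliation signature dates to 1937 − 69 = 1868 CE.

1868 CE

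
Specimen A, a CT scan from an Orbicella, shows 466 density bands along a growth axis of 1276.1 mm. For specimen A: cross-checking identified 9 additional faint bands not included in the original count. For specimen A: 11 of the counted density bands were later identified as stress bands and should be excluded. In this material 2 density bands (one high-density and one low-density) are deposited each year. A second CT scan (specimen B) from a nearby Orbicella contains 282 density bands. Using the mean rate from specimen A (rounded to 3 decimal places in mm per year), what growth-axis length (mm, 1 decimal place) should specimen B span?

775.5 mm

Specimen A: adjusted count: 466 − 11 + 9 = 464 density bands.
Specimen A: 464 density bands at 2 per year is 464 / 2 = 232 years.
A: 1276.1 mm over 232 years gives 1276.1 / 232 ≈ 5.500 mm/year.
Specimen B: 282 density bands at 2 per year is 282 / 2 = 141 years. For B, 5.500 mm/year × 141 years = 775.5 mm.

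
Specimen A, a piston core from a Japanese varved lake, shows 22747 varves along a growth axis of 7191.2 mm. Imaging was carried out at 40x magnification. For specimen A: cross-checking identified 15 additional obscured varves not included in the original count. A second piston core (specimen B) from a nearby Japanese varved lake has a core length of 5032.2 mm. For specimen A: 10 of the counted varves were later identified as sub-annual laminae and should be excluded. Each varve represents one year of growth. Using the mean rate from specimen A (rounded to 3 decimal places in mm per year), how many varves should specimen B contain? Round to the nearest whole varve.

15925 varves

Specimen A: correcting the raw count gives 22747 − 10 + 15 = 22752 true varves.
A: 7191.2 mm over 22752 years gives 7191.2 / 22752 ≈ 0.316 mm/year.
Specimen B: 5032.2 mm / 0.316 mm per year = 15924.68 years ≈ 15925 varves.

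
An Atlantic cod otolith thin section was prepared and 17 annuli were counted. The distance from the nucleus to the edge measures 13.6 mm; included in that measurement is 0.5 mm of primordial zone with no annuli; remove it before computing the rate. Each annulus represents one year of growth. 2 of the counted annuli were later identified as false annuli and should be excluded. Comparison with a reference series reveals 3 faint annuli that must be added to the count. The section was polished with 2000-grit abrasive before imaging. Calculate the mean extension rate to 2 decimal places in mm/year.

0.73 mm/year

True annulus count = 17 − 2 + 3 = 18.
Removing the 0.5 mm offcut leaves 13.6 − 0.5 = 13.1 mm.
Extension rate ≈ 13.1 / 18 = 0.73 mm/year.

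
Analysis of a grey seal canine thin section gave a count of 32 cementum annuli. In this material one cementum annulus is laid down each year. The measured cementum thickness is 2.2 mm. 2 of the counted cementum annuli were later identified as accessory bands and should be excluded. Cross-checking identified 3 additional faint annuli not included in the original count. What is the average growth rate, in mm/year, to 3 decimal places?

Correcting the raw count gives 32 − 2 + 3 = 33 true cementum annuli.
2.2 mm over 33 years gives 2.2 / 33 ≈ 0.067 mm/year.

0.067 mm/year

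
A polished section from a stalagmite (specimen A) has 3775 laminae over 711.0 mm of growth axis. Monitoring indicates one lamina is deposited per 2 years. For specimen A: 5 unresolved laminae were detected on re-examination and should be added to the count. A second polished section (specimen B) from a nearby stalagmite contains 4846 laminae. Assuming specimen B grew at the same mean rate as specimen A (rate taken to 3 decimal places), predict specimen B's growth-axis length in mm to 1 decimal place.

Specimen A: after corrections the count is 3775 + 5 = 3780 laminae.
Specimen A: at 2 years per lamina, 3780 × 2 = 7560 years.
A: Extension rate ≈ 711.0 / 7560 = 0.094 mm/year.
Specimen B: multiplying by 2 years per lamina: 4846 × 2 = 9692 years. Length of B = 0.094 × 9692 = 911.0 mm.

911.0 mm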